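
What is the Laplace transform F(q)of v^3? 6/q^4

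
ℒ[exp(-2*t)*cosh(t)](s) (s + 2) /((s + 2) ^2 - 1) 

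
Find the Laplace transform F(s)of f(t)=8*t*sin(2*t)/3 32*s/(3*(s^2+4)^2)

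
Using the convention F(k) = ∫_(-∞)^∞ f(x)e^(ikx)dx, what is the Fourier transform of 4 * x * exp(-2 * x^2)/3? sqrt(2) * I * sqrt(pi) * k * exp(-k^2/8)/6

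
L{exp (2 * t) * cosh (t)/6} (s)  (s - 2)/ (6 * ( (s - 2)^2 - 1))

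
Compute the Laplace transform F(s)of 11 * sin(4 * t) 44/(s^2 + 16)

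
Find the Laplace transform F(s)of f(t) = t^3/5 6/(5 * s^4)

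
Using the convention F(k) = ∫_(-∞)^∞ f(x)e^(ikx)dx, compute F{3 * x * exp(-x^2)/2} 3 * I * sqrt(pi) * k * exp(-k^2/4)/4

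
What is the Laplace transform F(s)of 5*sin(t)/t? 5*atan(1/s)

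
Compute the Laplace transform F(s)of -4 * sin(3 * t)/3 -4/(s^2 + 9)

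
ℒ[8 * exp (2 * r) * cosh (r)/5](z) 8 * (z - 2)/ (5 * ( (z - 2)^2-1))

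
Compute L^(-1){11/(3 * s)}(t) 11/3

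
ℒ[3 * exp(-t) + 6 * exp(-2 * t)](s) 6/(s + 2) + 3/(s + 1)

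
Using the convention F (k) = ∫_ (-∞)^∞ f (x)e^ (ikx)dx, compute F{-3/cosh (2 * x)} -3 * pi/ (2 * cosh (pi * k/4))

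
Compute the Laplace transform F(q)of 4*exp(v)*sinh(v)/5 4/(5*q*(q - 2))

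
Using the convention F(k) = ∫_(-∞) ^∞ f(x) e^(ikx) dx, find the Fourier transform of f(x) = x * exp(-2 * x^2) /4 sqrt(2) * I * sqrt(pi) * k * exp(-k^2/8) /32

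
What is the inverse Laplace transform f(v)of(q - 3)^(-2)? v*exp(3*v)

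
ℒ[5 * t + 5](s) 5/s^2 + 5/s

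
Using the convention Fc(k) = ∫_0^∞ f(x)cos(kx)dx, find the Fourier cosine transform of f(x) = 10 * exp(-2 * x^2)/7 5 * sqrt(2) * sqrt(pi) * exp(-k^2/8)/14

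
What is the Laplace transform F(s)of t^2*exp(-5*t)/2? (s+5)^(-3)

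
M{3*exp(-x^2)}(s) 3*gamma(s/2)/2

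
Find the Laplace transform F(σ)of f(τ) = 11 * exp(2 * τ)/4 11/(4 * (σ - 2))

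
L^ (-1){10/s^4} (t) 5*t^3/3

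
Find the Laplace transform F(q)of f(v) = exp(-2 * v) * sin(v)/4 1/(4 * ((q + 2)^2 + 1))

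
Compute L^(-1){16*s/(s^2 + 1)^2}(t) 8*t*sin(t)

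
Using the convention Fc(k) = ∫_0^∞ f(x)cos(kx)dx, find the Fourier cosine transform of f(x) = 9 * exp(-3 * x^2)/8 3 * sqrt(3) * sqrt(pi) * exp(-k^2/12)/16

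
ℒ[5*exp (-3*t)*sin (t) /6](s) 5/ (6*( (s + 3) ^2 + 1) ) 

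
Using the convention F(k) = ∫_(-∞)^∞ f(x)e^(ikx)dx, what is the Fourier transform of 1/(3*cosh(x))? pi/(3*cosh(pi*k/2))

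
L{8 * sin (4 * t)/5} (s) 32/ (5 * (s^2 + 16))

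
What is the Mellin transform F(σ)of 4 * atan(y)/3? -2 * pi * sec(pi * σ/2)/(3 * σ)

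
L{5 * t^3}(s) 30/s^4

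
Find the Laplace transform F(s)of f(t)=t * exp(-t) (s + 1)^(-2)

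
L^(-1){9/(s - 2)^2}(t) 9 * t * exp(2 * t)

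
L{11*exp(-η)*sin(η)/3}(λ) 11/(3*((λ+1)^2+1))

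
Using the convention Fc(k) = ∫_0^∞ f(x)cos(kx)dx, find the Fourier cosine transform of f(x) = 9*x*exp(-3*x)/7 9*(9 - k^2)/(7*(k^2 + 9)^2)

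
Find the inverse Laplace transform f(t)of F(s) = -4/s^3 -2*t^2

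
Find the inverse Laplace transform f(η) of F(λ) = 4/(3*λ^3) 2*η^2/3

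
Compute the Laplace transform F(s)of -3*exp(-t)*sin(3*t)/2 -9/(2*(s + 1)^2 + 18)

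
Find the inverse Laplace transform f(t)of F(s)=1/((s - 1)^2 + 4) exp(t) * sin(2 * t)/2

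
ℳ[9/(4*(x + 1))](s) 9*pi*csc(pi*s)/4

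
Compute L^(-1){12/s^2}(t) 12 * t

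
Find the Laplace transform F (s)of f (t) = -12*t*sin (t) -24*s/ (s^2+1)^2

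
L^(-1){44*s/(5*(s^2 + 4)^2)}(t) 11*t*sin(2*t)/5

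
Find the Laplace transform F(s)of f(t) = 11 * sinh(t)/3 11/(3 * (s^2 - 1))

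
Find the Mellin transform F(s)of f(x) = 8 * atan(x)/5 -4 * pi * sec(pi * s/2)/(5 * s)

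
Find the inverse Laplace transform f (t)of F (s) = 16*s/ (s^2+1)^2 8*t*sin (t)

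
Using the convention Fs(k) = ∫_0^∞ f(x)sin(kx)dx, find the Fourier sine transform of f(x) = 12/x 6 * pi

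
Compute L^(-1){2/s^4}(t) t^3/3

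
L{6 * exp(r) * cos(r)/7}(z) 6 * (z - 1)/(7 * ((z - 1)^2 + 1))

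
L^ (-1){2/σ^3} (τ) τ^2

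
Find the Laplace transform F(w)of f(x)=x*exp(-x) (w + 1)^(-2)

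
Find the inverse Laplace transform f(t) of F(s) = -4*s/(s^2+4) -4*cos(2*t) 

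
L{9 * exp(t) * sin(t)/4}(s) 9/(4 * ((s - 1)^2 + 1))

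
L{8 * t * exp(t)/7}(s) 8/(7 * (s - 1)^2)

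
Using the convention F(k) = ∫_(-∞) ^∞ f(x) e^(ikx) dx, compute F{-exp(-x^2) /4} -sqrt(pi) * exp(-k^2/4) /4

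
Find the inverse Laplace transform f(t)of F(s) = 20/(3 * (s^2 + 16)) 5 * sin(4 * t)/3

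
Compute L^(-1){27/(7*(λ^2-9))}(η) 9*sinh(3*η)/7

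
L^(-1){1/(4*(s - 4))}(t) exp(4*t)/4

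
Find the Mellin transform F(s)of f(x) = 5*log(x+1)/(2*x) -5*pi*csc(pi*s)/(2*s - 2)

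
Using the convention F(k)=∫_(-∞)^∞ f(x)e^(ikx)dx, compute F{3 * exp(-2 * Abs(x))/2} 6/(k^2 + 4)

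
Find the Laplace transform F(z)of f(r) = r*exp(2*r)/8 1/(8*(z - 2)^2)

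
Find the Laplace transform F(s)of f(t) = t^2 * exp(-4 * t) 2/(s + 4)^3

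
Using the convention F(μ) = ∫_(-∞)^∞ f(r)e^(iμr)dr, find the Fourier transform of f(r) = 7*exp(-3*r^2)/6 7*sqrt(3)*sqrt(pi)*exp(-μ^2/12)/18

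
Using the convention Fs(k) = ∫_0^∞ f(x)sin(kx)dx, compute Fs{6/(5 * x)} 3 * pi/5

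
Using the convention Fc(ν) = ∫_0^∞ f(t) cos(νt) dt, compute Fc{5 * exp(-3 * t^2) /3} 5 * sqrt(3) * sqrt(pi) * exp(-ν^2/12) /18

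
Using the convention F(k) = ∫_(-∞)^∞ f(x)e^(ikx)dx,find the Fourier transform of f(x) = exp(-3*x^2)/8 sqrt(3)*sqrt(pi)*exp(-k^2/12)/24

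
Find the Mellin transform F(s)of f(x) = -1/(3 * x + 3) -pi * csc(pi * s)/3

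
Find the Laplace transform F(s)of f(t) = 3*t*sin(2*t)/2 6*s/(s^2 + 4)^2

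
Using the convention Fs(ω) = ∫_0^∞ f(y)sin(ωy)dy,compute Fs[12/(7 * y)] 6 * pi/7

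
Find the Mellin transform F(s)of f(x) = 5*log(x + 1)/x -5*pi*csc(pi*s)/(s - 1)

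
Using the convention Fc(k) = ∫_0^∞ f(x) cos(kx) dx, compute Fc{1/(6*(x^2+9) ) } pi*exp(-3*k) /36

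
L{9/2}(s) 9/(2 * s)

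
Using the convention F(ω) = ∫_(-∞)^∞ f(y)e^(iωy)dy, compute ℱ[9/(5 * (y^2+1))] 9 * pi * exp(-Abs(ω))/5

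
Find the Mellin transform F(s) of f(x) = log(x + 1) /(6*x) -pi*csc(pi*s) /(6*s - 6) 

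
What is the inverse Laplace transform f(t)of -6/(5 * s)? -6/5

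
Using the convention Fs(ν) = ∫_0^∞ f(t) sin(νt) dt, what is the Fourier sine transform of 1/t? pi/2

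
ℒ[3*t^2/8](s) 3/(4*s^3) 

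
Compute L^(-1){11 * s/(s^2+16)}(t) 11 * cos(4 * t)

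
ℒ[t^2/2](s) s^(-3)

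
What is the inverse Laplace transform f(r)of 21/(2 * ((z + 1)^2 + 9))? 7 * exp(-r) * sin(3 * r)/2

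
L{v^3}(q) 6/q^4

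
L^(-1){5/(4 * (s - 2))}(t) 5 * exp(2 * t)/4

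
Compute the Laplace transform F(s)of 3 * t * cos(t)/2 3 * (s^2 - 1)/(2 * (s^2 + 1)^2)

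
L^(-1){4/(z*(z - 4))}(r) 2*exp(2*r)*sinh(2*r)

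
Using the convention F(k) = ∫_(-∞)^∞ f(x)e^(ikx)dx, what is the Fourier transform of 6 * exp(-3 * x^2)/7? 2 * sqrt(3) * sqrt(pi) * exp(-k^2/12)/7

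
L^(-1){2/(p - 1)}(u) 2*exp(u)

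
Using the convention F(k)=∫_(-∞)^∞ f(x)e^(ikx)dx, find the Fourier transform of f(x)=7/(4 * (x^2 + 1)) 7 * pi * exp(-Abs(k))/4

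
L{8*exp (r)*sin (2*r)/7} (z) 16/ (7*( (z - 1)^2 + 4))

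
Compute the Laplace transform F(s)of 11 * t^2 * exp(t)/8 11/(4 * (s - 1)^3)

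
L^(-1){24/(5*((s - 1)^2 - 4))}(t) 12*exp(t)*sinh(2*t)/5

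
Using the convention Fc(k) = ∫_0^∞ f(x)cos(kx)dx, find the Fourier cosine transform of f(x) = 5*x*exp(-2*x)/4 5*(4 - k^2)/(4*(k^2+4)^2)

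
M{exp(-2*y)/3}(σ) gamma(σ)/(3*2^σ)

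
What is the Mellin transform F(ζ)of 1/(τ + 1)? pi * csc(pi * ζ)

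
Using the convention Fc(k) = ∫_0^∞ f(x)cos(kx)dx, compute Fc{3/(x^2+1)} 3*pi*exp(-k)/2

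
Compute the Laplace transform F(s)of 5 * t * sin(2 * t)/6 10 * s/(3 * (s^2 + 4)^2)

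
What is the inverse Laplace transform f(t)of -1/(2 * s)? -1/2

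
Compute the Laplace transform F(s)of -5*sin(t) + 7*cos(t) 7*s/(s^2 + 1) - 5/(s^2 + 1)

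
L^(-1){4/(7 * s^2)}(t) 4 * t/7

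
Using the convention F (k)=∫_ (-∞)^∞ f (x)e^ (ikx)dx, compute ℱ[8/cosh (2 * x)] 4 * pi/cosh (pi * k/4)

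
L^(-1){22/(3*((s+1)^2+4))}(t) 11*exp(-t)*sin(2*t)/3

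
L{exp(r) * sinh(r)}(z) 1/(z * (z - 2))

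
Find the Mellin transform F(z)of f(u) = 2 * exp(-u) 2 * gamma(z)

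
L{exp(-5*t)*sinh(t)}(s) 1/((s + 5)^2 - 1)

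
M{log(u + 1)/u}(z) -pi*csc(pi*z)/(z - 1)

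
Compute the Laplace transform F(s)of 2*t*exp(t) 2/(s - 1)^2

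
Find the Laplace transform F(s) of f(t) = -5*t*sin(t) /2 -5*s/(s^2+1) ^2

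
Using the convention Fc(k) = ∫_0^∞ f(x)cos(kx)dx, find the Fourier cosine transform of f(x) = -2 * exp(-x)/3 -2/(3 * k^2 + 3)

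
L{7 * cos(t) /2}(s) 7 * s/(2 * (s^2 + 1) ) 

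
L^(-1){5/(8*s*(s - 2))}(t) 5*exp(t)*sinh(t)/8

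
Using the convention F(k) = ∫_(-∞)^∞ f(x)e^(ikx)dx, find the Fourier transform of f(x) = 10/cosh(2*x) 5*pi/cosh(pi*k/4)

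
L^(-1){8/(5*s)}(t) 8/5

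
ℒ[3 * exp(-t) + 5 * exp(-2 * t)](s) 5/(s + 2) + 3/(s + 1)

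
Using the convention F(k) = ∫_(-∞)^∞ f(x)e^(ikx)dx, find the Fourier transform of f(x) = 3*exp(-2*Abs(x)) 12/(k^2 + 4)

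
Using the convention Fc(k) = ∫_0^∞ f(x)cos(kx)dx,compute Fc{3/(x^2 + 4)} 3 * pi * exp(-2 * k)/4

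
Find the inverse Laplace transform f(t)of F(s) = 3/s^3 3*t^2/2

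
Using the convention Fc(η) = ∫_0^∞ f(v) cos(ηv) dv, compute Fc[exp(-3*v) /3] 1/(η^2 + 9) 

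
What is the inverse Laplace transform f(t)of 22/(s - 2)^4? 11 * t^3 * exp(2 * t)/3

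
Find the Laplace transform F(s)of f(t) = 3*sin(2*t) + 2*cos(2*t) 2*s/(s^2 + 4) + 6/(s^2 + 4)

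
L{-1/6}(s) -1/(6*s)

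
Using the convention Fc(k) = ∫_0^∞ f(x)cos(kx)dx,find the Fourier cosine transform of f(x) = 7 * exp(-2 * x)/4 7/(2 * (k^2+4))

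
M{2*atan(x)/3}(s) -pi*sec(pi*s/2)/(3*s)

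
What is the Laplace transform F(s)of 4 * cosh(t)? 4 * s/(s^2 - 1)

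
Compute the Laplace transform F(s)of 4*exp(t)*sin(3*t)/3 4/((s - 1)^2 + 9)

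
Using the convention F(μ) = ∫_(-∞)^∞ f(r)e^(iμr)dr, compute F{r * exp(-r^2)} I * sqrt(pi) * μ * exp(-μ^2/4)/2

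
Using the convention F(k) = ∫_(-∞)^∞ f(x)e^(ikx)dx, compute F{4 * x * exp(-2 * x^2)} sqrt(2) * I * sqrt(pi) * k * exp(-k^2/8)/2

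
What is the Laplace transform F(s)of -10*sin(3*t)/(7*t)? -10*atan(3/s)/7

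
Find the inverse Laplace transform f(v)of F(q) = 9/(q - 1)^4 3 * v^3 * exp(v)/2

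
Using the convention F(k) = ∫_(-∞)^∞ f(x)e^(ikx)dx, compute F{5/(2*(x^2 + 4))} 5*pi*exp(-2*Abs(k))/4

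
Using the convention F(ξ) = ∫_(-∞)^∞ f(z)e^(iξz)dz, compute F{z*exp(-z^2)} I*sqrt(pi)*ξ*exp(-ξ^2/4)/2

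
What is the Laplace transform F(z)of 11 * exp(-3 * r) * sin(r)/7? 11/(7 * ((z+3)^2+1))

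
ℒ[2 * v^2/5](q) 4/(5 * q^3)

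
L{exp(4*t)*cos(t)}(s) (s - 4)/((s - 4)^2 + 1)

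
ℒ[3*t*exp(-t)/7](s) 3/(7*(s+1)^2)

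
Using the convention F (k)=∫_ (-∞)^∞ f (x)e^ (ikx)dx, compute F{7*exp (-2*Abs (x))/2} 14/ (k^2 + 4)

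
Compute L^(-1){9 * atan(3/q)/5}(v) 9 * sin(3 * v)/(5 * v)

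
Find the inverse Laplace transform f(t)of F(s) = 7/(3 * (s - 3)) 7 * exp(3 * t)/3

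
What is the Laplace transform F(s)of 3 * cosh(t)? 3 * s/(s^2 - 1)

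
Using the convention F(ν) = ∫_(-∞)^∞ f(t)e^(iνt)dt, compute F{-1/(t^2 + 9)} -pi * exp(-3 * Abs(ν))/3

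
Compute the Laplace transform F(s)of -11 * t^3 -66/s^4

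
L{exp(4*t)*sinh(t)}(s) 1/((s - 4)^2 - 1)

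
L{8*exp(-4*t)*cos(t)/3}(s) 8*(s + 4)/(3*((s + 4)^2 + 1))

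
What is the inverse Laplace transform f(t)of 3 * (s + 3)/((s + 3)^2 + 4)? 3 * exp(-3 * t) * cos(2 * t)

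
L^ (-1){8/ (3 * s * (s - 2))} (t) 8 * exp (t) * sinh (t)/3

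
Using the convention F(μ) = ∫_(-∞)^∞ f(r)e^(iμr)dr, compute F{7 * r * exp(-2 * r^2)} 7 * sqrt(2) * I * sqrt(pi) * μ * exp(-μ^2/8)/8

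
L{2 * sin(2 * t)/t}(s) 2 * atan(2/s)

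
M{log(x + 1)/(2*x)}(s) -pi*csc(pi*s)/(2*s - 2)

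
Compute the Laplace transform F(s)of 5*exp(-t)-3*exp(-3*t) 5/(s + 1)-3/(s + 3)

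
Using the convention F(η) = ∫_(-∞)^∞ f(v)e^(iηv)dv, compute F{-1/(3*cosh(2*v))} -pi/(6*cosh(pi*η/4))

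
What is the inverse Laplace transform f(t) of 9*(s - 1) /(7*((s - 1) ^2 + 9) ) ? 9*exp(t)*cos(3*t) /7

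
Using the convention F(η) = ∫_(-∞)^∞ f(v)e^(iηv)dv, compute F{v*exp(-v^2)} I*sqrt(pi)*η*exp(-η^2/4)/2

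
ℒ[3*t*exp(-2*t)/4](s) 3/(4*(s + 2)^2)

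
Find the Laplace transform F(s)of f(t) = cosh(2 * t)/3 s/(3 * (s^2 - 4))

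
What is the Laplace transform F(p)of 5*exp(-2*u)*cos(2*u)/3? 5*(p+2)/(3*((p+2)^2+4))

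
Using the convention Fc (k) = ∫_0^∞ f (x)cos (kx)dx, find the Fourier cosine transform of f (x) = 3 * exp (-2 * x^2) 3 * sqrt (2) * sqrt (pi) * exp (-k^2/8)/4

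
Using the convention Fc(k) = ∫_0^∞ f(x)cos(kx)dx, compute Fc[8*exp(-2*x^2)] 2*sqrt(2)*sqrt(pi)*exp(-k^2/8)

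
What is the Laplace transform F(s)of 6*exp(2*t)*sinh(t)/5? 6/(5*((s - 2)^2 - 1))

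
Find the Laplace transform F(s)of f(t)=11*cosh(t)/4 11*s/(4*(s^2 - 1))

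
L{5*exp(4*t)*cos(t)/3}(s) 5*(s - 4)/(3*((s - 4)^2+1))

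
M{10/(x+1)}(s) 10 * pi * csc(pi * s)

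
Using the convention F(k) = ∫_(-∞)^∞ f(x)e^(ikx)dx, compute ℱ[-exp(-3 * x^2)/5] -sqrt(3) * sqrt(pi) * exp(-k^2/12)/15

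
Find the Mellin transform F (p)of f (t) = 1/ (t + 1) pi*csc (pi*p)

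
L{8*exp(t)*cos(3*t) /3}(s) 8*(s - 1) /(3*((s - 1) ^2 + 9) ) 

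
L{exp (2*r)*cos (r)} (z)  (z - 2)/ ( (z - 2)^2 + 1)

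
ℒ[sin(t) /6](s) 1/(6*(s^2 + 1) ) 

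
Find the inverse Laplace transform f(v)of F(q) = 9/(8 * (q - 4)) 9 * exp(4 * v)/8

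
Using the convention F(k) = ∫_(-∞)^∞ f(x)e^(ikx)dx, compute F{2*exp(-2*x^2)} sqrt(2)*sqrt(pi)*exp(-k^2/8)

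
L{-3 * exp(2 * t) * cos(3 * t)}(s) 3 * (2 - s)/((s - 2)^2 + 9)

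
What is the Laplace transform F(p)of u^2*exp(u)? 2/(p - 1)^3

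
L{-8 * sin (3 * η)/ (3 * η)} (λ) -8 * atan (3/λ)/3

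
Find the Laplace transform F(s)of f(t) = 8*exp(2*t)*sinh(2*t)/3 16/(3*s*(s - 4))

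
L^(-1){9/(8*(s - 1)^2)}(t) 9*t*exp(t)/8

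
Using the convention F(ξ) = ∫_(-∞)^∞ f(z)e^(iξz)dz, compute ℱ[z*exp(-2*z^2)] sqrt(2)*I*sqrt(pi)*ξ*exp(-ξ^2/8)/8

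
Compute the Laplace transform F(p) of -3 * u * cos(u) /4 3 * (1 - p^2) /(4 * (p^2+1) ^2) 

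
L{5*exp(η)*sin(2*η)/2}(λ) 5/((λ - 1)^2 + 4)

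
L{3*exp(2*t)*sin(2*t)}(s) 6/((s - 2)^2+4)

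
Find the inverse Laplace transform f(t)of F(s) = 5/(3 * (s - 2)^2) 5 * t * exp(2 * t)/3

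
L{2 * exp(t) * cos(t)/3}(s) 2 * (s - 1)/(3 * ((s - 1)^2 + 1))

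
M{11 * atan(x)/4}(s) -11 * pi * sec(pi * s/2)/(8 * s)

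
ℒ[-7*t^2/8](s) -7/(4*s^3)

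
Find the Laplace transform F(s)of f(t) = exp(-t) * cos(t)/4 (s + 1)/(4 * ((s + 1)^2 + 1))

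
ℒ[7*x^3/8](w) 21/(4*w^4)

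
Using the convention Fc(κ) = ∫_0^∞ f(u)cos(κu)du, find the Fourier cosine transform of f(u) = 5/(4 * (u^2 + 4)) 5 * pi * exp(-2 * κ)/16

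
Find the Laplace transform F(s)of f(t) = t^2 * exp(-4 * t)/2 (s + 4)^(-3)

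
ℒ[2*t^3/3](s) 4/s^4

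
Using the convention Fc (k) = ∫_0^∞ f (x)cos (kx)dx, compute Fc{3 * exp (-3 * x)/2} 9/ (2 * (k^2 + 9))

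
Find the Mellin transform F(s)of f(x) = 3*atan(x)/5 -3*pi*sec(pi*s/2)/(10*s)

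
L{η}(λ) λ^(-2)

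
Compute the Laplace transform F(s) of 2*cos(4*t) 2*s/(s^2+16) 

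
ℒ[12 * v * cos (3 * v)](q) 12 * (q^2-9)/ (q^2 + 9)^2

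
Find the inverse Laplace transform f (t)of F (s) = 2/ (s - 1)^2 2*t*exp (t)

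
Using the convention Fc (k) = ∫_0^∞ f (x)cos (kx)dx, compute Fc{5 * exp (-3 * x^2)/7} 5 * sqrt (3) * sqrt (pi) * exp (-k^2/12)/42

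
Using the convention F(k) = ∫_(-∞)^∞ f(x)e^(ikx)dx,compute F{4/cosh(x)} 4*pi/cosh(pi*k/2)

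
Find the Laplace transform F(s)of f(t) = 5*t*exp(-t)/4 5/(4*(s+1)^2)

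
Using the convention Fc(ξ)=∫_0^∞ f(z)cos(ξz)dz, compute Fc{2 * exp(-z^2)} sqrt(pi) * exp(-ξ^2/4)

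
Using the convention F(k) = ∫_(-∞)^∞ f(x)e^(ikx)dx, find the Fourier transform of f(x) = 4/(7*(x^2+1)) 4*pi*exp(-Abs(k))/7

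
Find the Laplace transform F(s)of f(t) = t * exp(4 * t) (s - 4)^(-2)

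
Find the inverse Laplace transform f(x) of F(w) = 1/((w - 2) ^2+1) exp(2 * x) * sin(x) 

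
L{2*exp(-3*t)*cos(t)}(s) 2*(s + 3)/((s + 3)^2 + 1)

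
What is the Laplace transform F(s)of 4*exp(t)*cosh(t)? 4*(s - 1)/(s*(s - 2))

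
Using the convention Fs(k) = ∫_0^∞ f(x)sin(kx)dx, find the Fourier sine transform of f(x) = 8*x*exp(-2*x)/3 32*k/(3*(k^2 + 4)^2)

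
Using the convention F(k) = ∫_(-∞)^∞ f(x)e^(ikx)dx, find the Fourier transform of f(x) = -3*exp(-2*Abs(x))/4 -3/(k^2 + 4)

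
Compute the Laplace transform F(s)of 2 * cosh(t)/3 2 * s/(3 * (s^2 - 1))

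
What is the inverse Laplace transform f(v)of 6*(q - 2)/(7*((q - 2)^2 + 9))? 6*exp(2*v)*cos(3*v)/7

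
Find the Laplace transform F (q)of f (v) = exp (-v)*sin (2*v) 2/ ( (q + 1)^2 + 4)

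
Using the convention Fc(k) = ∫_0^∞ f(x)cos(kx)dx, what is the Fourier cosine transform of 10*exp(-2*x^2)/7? 5*sqrt(2)*sqrt(pi)*exp(-k^2/8)/14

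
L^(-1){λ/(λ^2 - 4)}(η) cosh(2*η)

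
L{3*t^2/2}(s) 3/s^3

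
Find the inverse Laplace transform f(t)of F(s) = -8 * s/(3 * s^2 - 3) -8 * cosh(t)/3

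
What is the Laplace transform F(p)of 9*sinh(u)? 9/(p^2 - 1)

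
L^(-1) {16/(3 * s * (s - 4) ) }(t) 8 * exp(2 * t) * sinh(2 * t) /3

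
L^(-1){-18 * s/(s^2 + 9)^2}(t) -3 * t * sin(3 * t)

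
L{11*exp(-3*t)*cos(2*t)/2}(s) 11*(s + 3)/(2*((s + 3)^2 + 4))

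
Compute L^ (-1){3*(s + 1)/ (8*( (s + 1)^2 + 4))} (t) 3*exp (-t)*cos (2*t)/8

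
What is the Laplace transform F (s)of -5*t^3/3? -10/s^4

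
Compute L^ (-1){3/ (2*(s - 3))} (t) 3*exp (3*t)/2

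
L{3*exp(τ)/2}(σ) 3/(2*(σ - 1))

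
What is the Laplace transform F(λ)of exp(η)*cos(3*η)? (λ - 1)/((λ - 1)^2+9)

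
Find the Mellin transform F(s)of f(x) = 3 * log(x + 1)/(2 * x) -3 * pi * csc(pi * s)/(2 * s - 2)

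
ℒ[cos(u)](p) p/(p^2 + 1)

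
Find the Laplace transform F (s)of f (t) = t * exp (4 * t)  (s - 4)^ (-2)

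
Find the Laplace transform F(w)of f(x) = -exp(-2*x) -1/(w + 2)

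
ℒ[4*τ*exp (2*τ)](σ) 4/ (σ - 2)^2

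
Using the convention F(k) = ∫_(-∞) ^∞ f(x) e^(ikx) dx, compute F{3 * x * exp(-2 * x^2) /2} 3 * sqrt(2) * I * sqrt(pi) * k * exp(-k^2/8) /16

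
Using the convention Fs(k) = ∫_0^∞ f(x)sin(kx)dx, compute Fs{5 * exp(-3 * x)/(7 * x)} 5 * atan(k/3)/7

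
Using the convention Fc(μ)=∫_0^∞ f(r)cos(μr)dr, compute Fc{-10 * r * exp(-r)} 10 * (μ^2 - 1)/(μ^2+1)^2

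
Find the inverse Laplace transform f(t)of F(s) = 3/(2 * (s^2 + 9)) sin(3 * t)/2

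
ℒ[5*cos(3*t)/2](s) 5*s/(2*(s^2 + 9))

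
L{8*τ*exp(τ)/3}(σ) 8/(3*(σ - 1)^2)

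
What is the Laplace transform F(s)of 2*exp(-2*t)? 2/(s + 2)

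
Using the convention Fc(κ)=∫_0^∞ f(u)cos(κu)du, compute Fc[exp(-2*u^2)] sqrt(2)*sqrt(pi)*exp(-κ^2/8)/4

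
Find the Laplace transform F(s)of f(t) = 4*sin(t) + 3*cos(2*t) 3*s/(s^2 + 4) + 4/(s^2 + 1)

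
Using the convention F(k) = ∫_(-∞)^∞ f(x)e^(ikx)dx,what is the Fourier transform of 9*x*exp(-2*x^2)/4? 9*sqrt(2)*I*sqrt(pi)*k*exp(-k^2/8)/32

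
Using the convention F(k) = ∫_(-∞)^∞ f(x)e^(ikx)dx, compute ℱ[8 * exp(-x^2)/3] 8 * sqrt(pi) * exp(-k^2/4)/3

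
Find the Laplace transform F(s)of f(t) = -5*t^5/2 -300/s^6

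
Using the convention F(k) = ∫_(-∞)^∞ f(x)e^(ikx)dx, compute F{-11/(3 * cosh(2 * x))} -11 * pi/(6 * cosh(pi * k/4))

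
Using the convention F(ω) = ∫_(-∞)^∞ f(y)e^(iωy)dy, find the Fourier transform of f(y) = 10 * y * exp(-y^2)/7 5 * I * sqrt(pi) * ω * exp(-ω^2/4)/7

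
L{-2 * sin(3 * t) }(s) -6/(s^2 + 9) 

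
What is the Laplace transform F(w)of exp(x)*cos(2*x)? (w - 1)/((w - 1)^2 + 4)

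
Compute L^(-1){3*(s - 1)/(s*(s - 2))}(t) 3*exp(t)*cosh(t)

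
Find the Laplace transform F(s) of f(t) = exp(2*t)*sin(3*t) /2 3/(2*((s - 2) ^2 + 9) ) 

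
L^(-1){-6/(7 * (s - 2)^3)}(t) -3 * t^2 * exp(2 * t)/7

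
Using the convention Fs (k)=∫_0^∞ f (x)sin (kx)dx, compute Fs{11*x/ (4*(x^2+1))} 11*pi*exp (-k)/8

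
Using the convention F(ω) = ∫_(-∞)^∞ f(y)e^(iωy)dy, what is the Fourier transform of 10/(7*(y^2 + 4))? 5*pi*exp(-2*Abs(ω))/7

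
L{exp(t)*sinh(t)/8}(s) 1/(8*s*(s - 2))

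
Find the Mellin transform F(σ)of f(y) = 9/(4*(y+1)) 9*pi*csc(pi*σ)/4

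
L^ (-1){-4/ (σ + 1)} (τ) -4*exp (-τ)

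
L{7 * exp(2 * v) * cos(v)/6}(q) 7 * (q - 2)/(6 * ((q - 2)^2 + 1))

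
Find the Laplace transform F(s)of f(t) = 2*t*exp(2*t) 2/(s - 2)^2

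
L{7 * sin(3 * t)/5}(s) 21/(5 * (s^2+9))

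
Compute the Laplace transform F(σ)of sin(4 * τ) 4/(σ^2 + 16)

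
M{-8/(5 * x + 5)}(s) -8 * pi * csc(pi * s)/5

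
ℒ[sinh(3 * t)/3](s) 1/(s^2-9)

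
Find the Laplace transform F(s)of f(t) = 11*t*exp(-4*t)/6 11/(6*(s + 4)^2)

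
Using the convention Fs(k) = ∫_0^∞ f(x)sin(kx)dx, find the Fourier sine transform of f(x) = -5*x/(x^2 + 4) -5*pi*exp(-2*k)/2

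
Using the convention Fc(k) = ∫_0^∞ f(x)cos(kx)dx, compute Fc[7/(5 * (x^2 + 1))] 7 * pi * exp(-k)/10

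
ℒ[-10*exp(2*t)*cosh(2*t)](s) 10*(2 - s)/(s*(s - 4))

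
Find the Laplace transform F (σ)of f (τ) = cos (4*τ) σ/ (σ^2 + 16)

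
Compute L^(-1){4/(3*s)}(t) 4/3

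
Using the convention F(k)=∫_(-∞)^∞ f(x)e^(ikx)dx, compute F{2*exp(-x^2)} 2*sqrt(pi)*exp(-k^2/4)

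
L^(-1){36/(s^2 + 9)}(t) 12 * sin(3 * t)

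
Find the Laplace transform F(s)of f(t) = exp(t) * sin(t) 1/((s - 1)^2 + 1)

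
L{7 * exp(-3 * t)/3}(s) 7/(3 * (s + 3))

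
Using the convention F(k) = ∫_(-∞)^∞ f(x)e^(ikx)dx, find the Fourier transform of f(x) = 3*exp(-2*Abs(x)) 12/(k^2 + 4)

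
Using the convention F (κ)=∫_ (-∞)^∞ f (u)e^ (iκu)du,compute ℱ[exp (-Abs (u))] 2/ (κ^2 + 1)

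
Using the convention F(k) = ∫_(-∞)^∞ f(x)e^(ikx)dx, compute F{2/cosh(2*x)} pi/cosh(pi*k/4)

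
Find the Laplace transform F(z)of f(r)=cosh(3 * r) z/(z^2 - 9)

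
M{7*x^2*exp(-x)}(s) 7*gamma(s + 2)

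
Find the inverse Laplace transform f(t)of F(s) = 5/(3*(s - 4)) 5*exp(4*t)/3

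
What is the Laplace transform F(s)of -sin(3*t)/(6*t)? -atan(3/s)/6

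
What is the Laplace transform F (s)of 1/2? 1/ (2*s)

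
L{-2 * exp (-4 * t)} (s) -2/ (s + 4)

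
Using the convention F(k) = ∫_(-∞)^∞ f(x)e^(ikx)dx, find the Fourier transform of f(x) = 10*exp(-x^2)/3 10*sqrt(pi)*exp(-k^2/4)/3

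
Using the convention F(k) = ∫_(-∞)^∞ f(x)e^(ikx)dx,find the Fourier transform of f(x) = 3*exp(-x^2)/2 3*sqrt(pi)*exp(-k^2/4)/2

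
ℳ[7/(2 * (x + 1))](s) 7 * pi * csc(pi * s)/2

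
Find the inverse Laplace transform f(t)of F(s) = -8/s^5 -t^4/3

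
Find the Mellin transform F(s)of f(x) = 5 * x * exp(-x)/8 5 * gamma(s+1)/8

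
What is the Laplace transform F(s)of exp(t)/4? 1/(4 * (s - 1))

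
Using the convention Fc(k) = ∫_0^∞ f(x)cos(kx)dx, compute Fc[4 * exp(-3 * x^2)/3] 2 * sqrt(3) * sqrt(pi) * exp(-k^2/12)/9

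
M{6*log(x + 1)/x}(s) -6*pi*csc(pi*s)/(s - 1)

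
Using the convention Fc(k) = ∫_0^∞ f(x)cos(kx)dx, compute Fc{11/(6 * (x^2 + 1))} 11 * pi * exp(-k)/12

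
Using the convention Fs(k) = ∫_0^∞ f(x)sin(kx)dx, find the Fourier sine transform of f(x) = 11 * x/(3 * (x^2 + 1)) 11 * pi * exp(-k)/6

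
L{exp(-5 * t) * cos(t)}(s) (s + 5)/((s + 5)^2 + 1)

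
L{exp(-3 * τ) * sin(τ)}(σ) 1/((σ + 3)^2 + 1)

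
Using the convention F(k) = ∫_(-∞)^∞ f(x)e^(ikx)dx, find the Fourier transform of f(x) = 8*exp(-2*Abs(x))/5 32/(5*(k^2 + 4))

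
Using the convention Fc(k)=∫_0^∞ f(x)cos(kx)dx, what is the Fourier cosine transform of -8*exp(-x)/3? -8/(3*k^2 + 3)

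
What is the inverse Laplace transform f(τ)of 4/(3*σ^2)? 4*τ/3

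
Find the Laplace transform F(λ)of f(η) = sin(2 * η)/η atan(2/λ)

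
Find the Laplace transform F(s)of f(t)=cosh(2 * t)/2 s/(2 * (s^2 - 4))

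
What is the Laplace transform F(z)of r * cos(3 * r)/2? (z^2 - 9)/(2 * (z^2 + 9)^2)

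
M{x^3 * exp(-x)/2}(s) gamma(s + 3)/2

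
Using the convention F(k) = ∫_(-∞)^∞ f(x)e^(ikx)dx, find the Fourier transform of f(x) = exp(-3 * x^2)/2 sqrt(3) * sqrt(pi) * exp(-k^2/12)/6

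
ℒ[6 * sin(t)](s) 6/(s^2 + 1)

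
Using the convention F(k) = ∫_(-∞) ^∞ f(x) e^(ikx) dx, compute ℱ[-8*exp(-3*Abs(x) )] -48/(k^2+9) 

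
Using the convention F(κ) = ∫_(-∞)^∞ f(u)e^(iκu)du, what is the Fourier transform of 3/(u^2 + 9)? pi*exp(-3*Abs(κ))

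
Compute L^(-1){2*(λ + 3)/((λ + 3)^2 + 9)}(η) 2*exp(-3*η)*cos(3*η)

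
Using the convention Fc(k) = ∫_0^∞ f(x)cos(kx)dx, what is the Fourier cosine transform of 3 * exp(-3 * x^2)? sqrt(3) * sqrt(pi) * exp(-k^2/12)/2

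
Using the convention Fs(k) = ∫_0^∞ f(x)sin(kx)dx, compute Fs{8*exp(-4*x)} 8*k/(k^2+16)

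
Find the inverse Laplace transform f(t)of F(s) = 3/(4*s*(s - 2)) 3*exp(t)*sinh(t)/4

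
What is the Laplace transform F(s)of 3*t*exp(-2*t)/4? 3/(4*(s + 2)^2)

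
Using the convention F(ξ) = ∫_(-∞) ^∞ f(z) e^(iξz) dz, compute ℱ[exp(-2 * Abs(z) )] 4/(ξ^2+4) 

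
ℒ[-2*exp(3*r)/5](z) -2/(5*z - 15)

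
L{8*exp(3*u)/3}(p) 8/(3*(p - 3))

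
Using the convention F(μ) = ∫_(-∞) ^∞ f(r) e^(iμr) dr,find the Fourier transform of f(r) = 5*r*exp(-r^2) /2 5*I*sqrt(pi)*μ*exp(-μ^2/4) /4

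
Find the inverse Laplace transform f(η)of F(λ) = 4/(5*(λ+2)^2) 4*η*exp(-2*η)/5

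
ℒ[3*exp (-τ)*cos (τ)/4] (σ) 3*(σ+1)/ (4*( (σ+1)^2+1))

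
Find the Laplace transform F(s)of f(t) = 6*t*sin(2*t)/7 24*s/(7*(s^2 + 4)^2)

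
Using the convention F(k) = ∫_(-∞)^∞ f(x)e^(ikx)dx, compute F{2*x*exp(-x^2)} I*sqrt(pi)*k*exp(-k^2/4)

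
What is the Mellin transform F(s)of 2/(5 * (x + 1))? 2 * pi * csc(pi * s)/5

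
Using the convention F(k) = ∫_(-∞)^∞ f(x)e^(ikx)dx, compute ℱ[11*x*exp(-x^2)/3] 11*I*sqrt(pi)*k*exp(-k^2/4)/6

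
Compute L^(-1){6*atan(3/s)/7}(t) 6*sin(3*t)/(7*t)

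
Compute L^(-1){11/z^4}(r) 11 * r^3/6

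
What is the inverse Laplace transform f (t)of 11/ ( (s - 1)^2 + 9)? 11*exp (t)*sin (3*t)/3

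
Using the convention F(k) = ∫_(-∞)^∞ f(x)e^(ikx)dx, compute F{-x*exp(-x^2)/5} -I*sqrt(pi)*k*exp(-k^2/4)/10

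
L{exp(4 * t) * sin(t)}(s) 1/((s - 4)^2 + 1)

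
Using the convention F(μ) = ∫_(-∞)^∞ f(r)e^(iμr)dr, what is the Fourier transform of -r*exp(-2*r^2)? -sqrt(2)*I*sqrt(pi)*μ*exp(-μ^2/8)/8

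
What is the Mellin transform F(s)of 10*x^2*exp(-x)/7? 10*gamma(s + 2)/7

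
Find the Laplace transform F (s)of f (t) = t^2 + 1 2/s^3 + 1/s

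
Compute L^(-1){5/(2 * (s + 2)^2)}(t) 5 * t * exp(-2 * t)/2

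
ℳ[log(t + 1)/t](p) -pi*csc(pi*p)/(p - 1)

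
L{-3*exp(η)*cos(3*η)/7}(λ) 3*(1 - λ)/(7*((λ - 1)^2+9))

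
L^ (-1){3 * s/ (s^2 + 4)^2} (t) 3 * t * sin (2 * t)/4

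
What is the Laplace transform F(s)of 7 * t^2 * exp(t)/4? 7/(2 * (s - 1)^3)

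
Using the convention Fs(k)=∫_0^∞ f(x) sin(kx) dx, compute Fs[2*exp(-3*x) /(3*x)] 2*atan(k/3) /3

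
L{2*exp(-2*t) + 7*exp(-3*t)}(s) 7/(s + 3) + 2/(s + 2)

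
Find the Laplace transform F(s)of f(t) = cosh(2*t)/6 s/(6*(s^2 - 4))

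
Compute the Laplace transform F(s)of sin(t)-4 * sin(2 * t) 1/(s^2 + 1)-8/(s^2 + 4)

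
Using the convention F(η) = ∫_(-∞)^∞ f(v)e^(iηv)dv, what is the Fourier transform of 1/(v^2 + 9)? pi * exp(-3 * Abs(η))/3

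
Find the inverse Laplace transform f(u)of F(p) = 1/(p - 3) exp(3*u)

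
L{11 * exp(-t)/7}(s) 11/(7 * (s + 1))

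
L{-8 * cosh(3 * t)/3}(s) -8 * s/(3 * s^2 - 27)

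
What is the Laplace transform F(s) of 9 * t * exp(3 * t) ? 9/(s - 3) ^2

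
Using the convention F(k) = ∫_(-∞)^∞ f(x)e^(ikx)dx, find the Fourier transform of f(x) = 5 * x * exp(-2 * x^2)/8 5 * sqrt(2) * I * sqrt(pi) * k * exp(-k^2/8)/64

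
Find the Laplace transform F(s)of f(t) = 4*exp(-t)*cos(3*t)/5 4*(s + 1)/(5*((s + 1)^2 + 9))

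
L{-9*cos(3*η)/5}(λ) -9*λ/(5*λ^2 + 45)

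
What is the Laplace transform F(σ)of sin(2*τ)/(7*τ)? atan(2/σ)/7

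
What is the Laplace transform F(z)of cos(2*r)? z/(z^2 + 4)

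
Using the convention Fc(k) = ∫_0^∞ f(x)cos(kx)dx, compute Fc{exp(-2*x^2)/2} sqrt(2)*sqrt(pi)*exp(-k^2/8)/8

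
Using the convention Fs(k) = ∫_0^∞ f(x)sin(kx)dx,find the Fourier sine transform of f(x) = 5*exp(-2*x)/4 5*k/(4*(k^2 + 4))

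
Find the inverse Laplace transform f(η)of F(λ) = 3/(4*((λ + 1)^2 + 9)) exp(-η)*sin(3*η)/4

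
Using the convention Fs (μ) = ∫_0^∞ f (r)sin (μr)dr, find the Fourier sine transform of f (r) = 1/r pi/2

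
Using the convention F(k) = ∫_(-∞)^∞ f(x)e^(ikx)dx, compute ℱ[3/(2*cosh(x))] 3*pi/(2*cosh(pi*k/2))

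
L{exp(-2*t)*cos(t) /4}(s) (s + 2) /(4*((s + 2) ^2 + 1) ) 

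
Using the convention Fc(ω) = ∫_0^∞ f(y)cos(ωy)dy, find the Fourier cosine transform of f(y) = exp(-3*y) 3/(ω^2+9)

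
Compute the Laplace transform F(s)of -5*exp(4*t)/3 -5/(3*s - 12)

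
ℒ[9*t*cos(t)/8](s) 9*(s^2 - 1)/(8*(s^2 + 1)^2)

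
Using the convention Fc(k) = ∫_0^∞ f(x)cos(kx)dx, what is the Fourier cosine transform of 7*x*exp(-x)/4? 7*(1 - k^2)/(4*(k^2 + 1)^2)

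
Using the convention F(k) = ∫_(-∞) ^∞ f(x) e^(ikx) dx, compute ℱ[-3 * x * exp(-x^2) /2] -3 * I * sqrt(pi) * k * exp(-k^2/4) /4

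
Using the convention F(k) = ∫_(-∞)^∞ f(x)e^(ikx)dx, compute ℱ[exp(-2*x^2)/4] sqrt(2)*sqrt(pi)*exp(-k^2/8)/8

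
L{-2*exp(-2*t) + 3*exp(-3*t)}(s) 3/(s + 3) - 2/(s + 2)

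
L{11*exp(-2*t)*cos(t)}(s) 11*(s + 2)/((s + 2)^2 + 1)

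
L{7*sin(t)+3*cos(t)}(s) 7/(s^2+1)+3*s/(s^2+1)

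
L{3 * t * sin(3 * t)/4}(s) 9 * s/(2 * (s^2 + 9)^2)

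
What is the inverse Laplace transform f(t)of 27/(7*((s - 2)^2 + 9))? 9*exp(2*t)*sin(3*t)/7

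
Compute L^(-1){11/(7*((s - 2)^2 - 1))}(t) 11*exp(2*t)*sinh(t)/7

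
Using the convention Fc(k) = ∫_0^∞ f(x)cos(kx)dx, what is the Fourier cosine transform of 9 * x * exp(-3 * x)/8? 9 * (9 - k^2)/(8 * (k^2 + 9)^2)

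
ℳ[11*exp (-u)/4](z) 11*gamma (z)/4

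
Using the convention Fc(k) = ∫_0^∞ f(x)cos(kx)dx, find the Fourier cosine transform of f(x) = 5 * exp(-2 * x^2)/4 5 * sqrt(2) * sqrt(pi) * exp(-k^2/8)/16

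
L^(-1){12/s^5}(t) t^4/2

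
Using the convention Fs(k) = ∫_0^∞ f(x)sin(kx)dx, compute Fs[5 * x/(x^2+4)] 5 * pi * exp(-2 * k)/2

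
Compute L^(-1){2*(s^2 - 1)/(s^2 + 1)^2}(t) 2*t*cos(t)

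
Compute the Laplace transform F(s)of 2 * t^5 240/s^6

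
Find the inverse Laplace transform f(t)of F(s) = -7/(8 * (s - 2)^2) -7 * t * exp(2 * t)/8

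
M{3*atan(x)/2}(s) -3*pi*sec(pi*s/2)/(4*s)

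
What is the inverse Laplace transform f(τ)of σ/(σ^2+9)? cos(3 * τ)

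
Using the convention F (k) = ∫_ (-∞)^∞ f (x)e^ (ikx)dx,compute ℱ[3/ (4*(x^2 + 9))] pi*exp (-3*Abs (k))/4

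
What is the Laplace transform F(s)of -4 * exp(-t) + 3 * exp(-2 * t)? 3/(s + 2) - 4/(s + 1)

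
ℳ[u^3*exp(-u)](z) gamma(z + 3)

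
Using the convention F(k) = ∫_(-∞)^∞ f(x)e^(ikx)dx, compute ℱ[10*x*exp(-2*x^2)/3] 5*sqrt(2)*I*sqrt(pi)*k*exp(-k^2/8)/12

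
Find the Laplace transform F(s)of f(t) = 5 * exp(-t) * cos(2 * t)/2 5 * (s + 1)/(2 * ((s + 1)^2 + 4))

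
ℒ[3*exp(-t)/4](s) 3/(4*(s + 1))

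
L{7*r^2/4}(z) 7/(2*z^3)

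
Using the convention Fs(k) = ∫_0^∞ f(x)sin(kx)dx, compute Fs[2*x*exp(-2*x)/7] 8*k/(7*(k^2+4)^2)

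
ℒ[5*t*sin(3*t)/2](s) 15*s/(s^2 + 9)^2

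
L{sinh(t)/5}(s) 1/(5*(s^2 - 1))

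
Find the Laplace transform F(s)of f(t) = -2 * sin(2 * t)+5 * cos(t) 5 * s/(s^2+1) - 4/(s^2+4)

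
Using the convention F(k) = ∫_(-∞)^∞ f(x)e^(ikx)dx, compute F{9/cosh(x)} 9 * pi/cosh(pi * k/2)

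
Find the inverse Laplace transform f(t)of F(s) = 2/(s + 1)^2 2 * t * exp(-t)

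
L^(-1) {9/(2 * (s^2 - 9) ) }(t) 3 * sinh(3 * t) /2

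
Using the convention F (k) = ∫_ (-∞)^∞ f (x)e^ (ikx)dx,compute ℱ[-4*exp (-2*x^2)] -2*sqrt (2)*sqrt (pi)*exp (-k^2/8)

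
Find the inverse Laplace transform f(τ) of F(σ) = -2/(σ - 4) -2 * exp(4 * τ) 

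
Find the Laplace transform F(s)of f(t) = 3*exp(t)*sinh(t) 3/(s*(s - 2))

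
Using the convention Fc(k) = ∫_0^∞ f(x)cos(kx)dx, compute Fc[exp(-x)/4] 1/(4*(k^2 + 1))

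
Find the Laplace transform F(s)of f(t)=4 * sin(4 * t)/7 16/(7 * (s^2+16))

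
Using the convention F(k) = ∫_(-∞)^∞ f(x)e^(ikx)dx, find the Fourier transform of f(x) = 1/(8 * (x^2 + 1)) pi * exp(-Abs(k))/8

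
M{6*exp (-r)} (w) 6*gamma (w)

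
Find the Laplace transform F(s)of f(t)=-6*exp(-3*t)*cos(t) 6*(-s - 3)/((s + 3)^2 + 1)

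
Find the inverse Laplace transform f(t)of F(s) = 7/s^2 7 * t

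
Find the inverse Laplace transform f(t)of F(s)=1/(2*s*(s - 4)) exp(2*t)*sinh(2*t)/4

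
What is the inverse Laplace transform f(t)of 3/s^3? 3*t^2/2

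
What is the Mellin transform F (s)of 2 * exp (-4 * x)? 2^ (1 - 2 * s) * gamma (s)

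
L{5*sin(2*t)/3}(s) 10/(3*(s^2 + 4))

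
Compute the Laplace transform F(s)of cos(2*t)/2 s/(2*(s^2+4))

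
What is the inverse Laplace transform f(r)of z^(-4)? r^3/6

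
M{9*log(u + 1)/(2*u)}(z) -9*pi*csc(pi*z)/(2*z - 2)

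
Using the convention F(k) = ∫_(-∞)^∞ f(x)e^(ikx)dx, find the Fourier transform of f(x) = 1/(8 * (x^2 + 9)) pi * exp(-3 * Abs(k))/24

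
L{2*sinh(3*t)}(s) 6/(s^2 - 9)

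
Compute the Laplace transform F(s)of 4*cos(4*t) 4*s/(s^2 + 16)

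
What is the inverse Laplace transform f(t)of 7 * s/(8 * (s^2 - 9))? 7 * cosh(3 * t)/8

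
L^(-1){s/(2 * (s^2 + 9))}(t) cos(3 * t)/2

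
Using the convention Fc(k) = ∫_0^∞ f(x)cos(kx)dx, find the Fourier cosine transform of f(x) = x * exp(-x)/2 (1 - k^2)/(2 * (k^2+1)^2)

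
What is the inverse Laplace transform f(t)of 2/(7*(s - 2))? 2*exp(2*t)/7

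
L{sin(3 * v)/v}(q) atan(3/q)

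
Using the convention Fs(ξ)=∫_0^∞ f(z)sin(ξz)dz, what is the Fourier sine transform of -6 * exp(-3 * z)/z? -6 * atan(ξ/3)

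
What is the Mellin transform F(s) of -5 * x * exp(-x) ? -5 * gamma(s + 1) 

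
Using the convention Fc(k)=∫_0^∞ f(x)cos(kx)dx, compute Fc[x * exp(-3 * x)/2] (9 - k^2)/(2 * (k^2 + 9)^2)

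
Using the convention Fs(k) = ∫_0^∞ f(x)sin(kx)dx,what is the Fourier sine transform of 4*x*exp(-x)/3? 8*k/(3*(k^2 + 1)^2)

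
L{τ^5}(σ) 120/σ^6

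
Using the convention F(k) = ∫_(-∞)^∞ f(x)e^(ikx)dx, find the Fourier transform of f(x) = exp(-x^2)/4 sqrt(pi)*exp(-k^2/4)/4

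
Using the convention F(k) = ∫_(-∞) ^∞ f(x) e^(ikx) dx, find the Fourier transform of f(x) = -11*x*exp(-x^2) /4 -11*I*sqrt(pi)*k*exp(-k^2/4) /8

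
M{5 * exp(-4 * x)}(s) 5 * gamma(s)/4^s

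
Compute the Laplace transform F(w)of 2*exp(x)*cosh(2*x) 2*(w - 1)/((w - 1)^2 - 4)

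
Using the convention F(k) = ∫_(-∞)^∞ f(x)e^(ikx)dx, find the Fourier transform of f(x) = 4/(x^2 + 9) 4 * pi * exp(-3 * Abs(k))/3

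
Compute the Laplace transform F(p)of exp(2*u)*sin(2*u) 2/((p - 2)^2+4)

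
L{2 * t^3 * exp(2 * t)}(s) 12/(s - 2)^4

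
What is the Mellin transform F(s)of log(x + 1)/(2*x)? -pi*csc(pi*s)/(2*s - 2)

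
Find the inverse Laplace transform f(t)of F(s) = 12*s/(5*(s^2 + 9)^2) 2*t*sin(3*t)/5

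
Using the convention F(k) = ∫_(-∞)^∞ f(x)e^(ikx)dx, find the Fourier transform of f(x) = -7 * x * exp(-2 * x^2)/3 -7 * sqrt(2) * I * sqrt(pi) * k * exp(-k^2/8)/24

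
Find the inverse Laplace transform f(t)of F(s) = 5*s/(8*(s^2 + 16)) 5*cos(4*t)/8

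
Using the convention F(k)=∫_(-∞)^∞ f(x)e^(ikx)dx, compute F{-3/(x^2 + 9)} -pi * exp(-3 * Abs(k))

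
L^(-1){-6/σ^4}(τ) -τ^3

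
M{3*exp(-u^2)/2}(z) 3*gamma(z/2)/4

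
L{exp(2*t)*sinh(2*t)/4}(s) 1/(2*s*(s - 4))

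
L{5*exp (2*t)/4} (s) 5/ (4*(s - 2))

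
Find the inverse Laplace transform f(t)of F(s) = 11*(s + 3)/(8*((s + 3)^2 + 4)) 11*exp(-3*t)*cos(2*t)/8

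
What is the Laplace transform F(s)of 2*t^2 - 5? 4/s^3 - 5/s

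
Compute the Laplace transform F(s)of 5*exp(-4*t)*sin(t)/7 5/(7*((s+4)^2+1))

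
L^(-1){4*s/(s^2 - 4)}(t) 4*cosh(2*t)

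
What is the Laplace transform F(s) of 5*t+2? 5/s^2+2/s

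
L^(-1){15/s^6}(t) t^5/8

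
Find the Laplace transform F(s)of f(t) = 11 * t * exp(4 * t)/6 11/(6 * (s - 4)^2)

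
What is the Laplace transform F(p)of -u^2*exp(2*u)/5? -2/(5*(p - 2)^3)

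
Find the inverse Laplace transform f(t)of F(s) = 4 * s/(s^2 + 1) 4 * cos(t)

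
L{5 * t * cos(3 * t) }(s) 5 * (s^2-9) /(s^2 + 9) ^2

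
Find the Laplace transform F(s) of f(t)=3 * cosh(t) 3 * s/(s^2 - 1) 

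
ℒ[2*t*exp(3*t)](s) 2/(s - 3)^2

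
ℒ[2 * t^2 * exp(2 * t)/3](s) 4/(3 * (s - 2)^3)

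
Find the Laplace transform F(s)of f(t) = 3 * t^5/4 90/s^6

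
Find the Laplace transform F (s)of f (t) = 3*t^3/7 18/ (7*s^4)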